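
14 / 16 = 7 / 8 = 0.88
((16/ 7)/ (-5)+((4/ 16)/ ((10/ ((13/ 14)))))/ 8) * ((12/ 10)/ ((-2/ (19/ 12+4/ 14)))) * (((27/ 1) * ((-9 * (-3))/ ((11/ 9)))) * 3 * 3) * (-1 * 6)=-16407.00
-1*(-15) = 15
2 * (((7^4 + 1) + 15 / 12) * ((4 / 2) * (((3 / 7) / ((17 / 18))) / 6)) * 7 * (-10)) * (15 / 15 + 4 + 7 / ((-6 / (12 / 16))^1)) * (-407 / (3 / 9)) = 17430147405 / 68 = 256325697.13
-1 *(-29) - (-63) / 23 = 730 / 23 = 31.74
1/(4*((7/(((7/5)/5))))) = 1/100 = 0.01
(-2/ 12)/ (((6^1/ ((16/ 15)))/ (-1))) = 4/ 135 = 0.03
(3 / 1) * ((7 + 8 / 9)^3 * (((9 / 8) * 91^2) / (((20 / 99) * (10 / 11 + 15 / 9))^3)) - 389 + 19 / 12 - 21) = 3827683377219097279 / 39304000000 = 97386611.47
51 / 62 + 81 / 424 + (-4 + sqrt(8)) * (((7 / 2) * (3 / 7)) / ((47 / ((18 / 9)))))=6 * sqrt(2) / 47 + 468453 / 617768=0.94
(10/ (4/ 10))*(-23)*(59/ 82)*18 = -305325/ 41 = -7446.95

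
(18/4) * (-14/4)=-63/4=-15.75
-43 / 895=-0.05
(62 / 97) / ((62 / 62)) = 62 / 97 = 0.64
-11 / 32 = -0.34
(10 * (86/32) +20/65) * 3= 8481/104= 81.55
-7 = -7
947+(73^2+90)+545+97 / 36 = 248893 / 36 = 6913.69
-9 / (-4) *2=4.50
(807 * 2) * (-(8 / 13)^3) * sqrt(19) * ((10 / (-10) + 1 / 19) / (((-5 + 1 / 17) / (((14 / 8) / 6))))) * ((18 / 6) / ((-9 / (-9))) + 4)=-6146112 * sqrt(19) / 41743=-641.79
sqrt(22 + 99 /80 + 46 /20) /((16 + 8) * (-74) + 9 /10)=-sqrt(1135) /11834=-0.00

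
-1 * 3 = -3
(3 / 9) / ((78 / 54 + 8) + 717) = 3 / 6538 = 0.00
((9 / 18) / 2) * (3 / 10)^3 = 27 / 4000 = 0.01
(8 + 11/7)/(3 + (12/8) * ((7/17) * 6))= 1139/798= 1.43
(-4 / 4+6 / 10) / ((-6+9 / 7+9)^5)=-16807 / 60750000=-0.00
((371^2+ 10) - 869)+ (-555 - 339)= 135888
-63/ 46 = -1.37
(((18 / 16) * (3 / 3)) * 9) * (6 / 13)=243 / 52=4.67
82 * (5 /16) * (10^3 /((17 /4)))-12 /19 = 1947296 /323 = 6028.78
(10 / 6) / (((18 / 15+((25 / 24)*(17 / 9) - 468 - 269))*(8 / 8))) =-1800 / 792539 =-0.00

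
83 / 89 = 0.93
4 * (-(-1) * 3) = 12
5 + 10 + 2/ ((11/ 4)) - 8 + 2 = 107/ 11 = 9.73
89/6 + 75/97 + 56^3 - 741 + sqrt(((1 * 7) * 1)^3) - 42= 7 * sqrt(7) + 101761889/582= 174867.13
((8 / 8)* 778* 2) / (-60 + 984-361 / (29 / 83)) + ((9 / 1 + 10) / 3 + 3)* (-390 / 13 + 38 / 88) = -290.22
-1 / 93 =-0.01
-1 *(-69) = 69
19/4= 4.75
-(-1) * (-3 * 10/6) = -5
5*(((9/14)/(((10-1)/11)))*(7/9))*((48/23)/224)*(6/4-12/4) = -55/1288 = -0.04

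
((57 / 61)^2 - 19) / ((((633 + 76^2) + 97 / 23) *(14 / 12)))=-775675 / 320169724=-0.00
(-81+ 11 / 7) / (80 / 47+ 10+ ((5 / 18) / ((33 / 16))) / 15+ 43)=-1.45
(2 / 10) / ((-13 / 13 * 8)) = -1 / 40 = -0.02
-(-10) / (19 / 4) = 40 / 19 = 2.11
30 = 30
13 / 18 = 0.72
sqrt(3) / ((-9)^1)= -sqrt(3) / 9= -0.19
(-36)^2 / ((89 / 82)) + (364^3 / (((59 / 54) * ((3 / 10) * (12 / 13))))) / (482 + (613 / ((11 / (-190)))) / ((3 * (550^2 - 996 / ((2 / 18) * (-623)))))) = 2612233727537550398496 / 7870395753389537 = 331906.27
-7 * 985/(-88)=78.35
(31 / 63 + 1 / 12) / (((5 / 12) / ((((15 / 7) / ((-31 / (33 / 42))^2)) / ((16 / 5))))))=87725 / 147671104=0.00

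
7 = 7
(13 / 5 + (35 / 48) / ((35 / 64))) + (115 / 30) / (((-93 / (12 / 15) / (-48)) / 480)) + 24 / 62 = 355289 / 465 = 764.06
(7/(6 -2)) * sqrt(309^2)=2163/4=540.75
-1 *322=-322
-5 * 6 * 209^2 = -1310430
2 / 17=0.12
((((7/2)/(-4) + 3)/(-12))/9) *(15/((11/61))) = -5185/3168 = -1.64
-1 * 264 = -264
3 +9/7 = 4.29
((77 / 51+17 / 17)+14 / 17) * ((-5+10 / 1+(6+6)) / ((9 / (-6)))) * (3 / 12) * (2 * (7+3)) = -1700 / 9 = -188.89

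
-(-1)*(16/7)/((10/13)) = 104/35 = 2.97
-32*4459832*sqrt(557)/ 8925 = -142714624*sqrt(557)/ 8925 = -377387.79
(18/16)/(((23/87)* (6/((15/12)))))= 1305/1472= 0.89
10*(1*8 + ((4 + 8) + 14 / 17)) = 3540 / 17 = 208.24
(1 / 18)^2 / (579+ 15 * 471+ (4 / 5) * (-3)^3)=5 / 12348288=0.00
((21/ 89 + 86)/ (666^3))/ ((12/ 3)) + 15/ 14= 1.07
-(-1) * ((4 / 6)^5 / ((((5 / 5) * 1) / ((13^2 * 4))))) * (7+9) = 346112 / 243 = 1424.33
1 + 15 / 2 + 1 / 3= 53 / 6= 8.83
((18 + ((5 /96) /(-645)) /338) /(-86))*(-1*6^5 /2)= 2034294885 /2499848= 813.77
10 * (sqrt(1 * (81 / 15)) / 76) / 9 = sqrt(15) / 114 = 0.03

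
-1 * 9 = -9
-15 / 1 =-15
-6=-6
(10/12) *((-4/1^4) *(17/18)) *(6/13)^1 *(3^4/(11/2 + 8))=-340/39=-8.72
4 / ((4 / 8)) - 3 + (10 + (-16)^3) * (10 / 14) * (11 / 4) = -8021.07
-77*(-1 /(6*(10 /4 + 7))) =77 /57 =1.35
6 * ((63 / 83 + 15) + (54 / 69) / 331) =59755788 / 631879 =94.57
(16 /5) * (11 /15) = 176 /75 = 2.35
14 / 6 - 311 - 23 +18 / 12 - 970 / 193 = -388153 / 1158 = -335.19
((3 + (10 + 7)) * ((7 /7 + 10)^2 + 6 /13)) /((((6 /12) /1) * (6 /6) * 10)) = 6316 /13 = 485.85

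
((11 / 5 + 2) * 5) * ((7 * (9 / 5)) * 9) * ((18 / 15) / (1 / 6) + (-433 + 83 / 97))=-2454008886 / 2425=-1011962.43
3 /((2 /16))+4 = 28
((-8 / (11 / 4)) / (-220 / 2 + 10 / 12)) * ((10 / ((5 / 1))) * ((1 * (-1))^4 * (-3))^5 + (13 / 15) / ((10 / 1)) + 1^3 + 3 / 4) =-2323984 / 180125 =-12.90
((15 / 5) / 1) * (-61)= -183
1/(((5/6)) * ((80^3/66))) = 99/640000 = 0.00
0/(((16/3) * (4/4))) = 0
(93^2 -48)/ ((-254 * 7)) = -8601/ 1778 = -4.84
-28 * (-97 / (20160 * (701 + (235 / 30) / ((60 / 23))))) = 97 / 506882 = 0.00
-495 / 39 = -165 / 13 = -12.69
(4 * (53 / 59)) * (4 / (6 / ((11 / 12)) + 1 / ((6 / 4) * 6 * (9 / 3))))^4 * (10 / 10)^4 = 422281079903232 / 861864630936875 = 0.49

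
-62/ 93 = -2/ 3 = -0.67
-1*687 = -687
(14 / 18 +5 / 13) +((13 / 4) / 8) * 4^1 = 2609 / 936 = 2.79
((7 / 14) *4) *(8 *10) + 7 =167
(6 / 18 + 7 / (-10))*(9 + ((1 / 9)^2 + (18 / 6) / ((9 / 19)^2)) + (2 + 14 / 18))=-11209 / 1215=-9.23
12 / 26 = 0.46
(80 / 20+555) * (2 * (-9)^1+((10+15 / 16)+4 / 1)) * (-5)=136955 / 16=8559.69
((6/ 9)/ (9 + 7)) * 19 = 0.79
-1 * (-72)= 72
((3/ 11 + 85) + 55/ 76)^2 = 5168603449/ 698896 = 7395.38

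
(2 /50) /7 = 1 /175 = 0.01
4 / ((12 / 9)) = 3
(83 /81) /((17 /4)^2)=1328 /23409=0.06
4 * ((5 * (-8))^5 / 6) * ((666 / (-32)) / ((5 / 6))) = 1704960000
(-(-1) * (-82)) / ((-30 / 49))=2009 / 15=133.93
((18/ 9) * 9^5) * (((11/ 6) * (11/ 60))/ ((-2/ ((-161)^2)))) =-20578189401/ 40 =-514454735.02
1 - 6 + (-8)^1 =-13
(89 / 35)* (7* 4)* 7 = 2492 / 5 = 498.40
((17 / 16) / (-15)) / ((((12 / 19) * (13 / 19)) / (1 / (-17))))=361 / 37440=0.01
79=79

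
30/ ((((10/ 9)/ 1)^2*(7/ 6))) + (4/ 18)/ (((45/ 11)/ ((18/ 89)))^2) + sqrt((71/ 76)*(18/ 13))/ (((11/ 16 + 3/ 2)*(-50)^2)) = 6*sqrt(35074)/ 5403125 + 259855181/ 12475575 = 20.83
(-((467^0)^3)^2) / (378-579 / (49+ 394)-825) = 443 / 198600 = 0.00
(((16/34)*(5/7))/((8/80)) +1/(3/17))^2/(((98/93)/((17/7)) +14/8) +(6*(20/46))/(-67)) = 38.00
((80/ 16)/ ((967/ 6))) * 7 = 210/ 967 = 0.22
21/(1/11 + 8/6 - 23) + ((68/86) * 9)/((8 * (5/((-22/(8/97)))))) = -14827329/306160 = -48.43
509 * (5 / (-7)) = -2545 / 7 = -363.57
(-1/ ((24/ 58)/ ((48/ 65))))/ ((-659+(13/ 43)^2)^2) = -0.00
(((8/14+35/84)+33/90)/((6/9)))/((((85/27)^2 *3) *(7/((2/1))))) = 138267/7080500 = 0.02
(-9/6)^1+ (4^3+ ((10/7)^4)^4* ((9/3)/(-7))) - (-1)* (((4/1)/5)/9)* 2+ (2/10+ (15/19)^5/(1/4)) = -3362196353340636052950113/51841456474788833894370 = -64.86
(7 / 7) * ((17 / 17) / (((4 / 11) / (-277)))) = -3047 / 4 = -761.75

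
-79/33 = -2.39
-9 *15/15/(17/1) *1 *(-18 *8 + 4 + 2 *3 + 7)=1143/17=67.24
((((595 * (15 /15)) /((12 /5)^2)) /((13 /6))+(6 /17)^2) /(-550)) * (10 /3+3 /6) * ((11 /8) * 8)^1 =-99132461 /27050400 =-3.66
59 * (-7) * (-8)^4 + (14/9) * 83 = -15223670/9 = -1691518.89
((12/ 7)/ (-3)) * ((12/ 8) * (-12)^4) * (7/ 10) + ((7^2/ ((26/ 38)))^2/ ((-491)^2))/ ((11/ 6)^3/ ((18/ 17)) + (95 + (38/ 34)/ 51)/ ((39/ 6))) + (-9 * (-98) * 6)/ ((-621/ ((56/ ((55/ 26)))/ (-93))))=-1369263082485479972785616/ 110076695468029613895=-12439.17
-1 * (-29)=29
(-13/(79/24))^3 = -30371328/493039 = -61.60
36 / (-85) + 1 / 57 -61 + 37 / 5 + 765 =3444766 / 4845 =710.99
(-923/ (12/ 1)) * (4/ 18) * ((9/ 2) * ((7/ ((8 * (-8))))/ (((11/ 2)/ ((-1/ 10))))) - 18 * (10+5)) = 194931139/ 42240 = 4614.85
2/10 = 1/5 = 0.20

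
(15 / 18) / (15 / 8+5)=4 / 33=0.12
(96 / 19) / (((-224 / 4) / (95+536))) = -7572 / 133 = -56.93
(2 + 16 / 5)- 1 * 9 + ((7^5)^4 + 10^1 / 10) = 398961331488059991 / 5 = 79792266297611998.20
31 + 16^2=287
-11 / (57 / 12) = -44 / 19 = -2.32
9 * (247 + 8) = 2295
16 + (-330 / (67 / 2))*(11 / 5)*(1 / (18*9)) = 28702 / 1809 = 15.87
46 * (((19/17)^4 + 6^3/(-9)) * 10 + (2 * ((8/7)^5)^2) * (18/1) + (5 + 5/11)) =-980089834496607316/259518767989019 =-3776.57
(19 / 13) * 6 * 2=228 / 13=17.54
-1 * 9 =-9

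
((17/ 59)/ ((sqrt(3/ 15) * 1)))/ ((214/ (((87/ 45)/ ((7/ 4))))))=986 * sqrt(5)/ 662865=0.00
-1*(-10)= 10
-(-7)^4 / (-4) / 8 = 2401 / 32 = 75.03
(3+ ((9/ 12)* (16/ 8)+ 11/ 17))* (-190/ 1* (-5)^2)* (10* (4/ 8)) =-2078125/ 17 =-122242.65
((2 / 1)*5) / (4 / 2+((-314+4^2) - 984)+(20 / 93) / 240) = -11160 / 1428479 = -0.01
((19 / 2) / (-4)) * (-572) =2717 / 2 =1358.50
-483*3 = -1449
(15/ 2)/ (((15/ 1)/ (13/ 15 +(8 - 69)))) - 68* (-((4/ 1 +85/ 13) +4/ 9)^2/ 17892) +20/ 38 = -169167578906/ 5816935215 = -29.08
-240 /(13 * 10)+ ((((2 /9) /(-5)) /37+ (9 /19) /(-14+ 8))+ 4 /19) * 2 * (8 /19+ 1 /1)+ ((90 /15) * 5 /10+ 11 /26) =3381607 /1736410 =1.95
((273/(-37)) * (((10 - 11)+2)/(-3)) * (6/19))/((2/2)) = 546/703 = 0.78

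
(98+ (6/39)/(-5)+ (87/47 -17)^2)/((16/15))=8815926/28717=306.99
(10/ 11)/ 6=5/ 33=0.15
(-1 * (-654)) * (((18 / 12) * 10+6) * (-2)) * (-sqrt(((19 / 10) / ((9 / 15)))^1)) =48879.66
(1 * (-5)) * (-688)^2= -2366720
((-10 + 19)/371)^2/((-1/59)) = -4779/137641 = -0.03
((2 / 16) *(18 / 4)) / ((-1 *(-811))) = 9 / 12976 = 0.00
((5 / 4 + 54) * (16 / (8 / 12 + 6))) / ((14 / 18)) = 5967 / 35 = 170.49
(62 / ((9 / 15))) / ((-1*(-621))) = 310 / 1863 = 0.17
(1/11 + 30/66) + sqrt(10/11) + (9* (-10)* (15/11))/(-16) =sqrt(110)/11 + 723/88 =9.17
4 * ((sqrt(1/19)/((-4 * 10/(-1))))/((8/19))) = 0.05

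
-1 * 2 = -2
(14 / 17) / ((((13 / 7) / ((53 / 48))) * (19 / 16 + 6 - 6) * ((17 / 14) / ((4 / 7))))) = 41552 / 214149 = 0.19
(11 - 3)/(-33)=-8/33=-0.24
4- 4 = 0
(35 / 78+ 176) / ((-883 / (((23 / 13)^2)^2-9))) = -156843148 / 983555157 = -0.16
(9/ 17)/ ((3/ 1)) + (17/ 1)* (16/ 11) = 4657/ 187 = 24.90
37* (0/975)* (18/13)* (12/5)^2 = 0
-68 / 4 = -17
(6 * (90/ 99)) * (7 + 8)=900/ 11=81.82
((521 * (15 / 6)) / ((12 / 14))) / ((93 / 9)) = 18235 / 124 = 147.06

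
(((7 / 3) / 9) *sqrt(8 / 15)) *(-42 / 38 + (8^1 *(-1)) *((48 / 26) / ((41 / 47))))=-852362 *sqrt(30) / 1367145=-3.41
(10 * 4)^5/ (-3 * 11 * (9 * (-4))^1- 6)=51200000/ 591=86632.83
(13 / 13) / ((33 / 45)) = 15 / 11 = 1.36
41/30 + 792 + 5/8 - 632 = 19439/120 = 161.99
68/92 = 17/23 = 0.74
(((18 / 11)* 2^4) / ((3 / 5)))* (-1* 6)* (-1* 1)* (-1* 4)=-11520 / 11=-1047.27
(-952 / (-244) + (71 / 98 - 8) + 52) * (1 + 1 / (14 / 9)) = 6685801 / 83692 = 79.89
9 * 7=63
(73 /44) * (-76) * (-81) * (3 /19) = 17739 /11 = 1612.64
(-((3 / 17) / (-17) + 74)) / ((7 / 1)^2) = -21383 / 14161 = -1.51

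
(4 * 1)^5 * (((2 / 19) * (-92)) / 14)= -94208 / 133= -708.33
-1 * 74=-74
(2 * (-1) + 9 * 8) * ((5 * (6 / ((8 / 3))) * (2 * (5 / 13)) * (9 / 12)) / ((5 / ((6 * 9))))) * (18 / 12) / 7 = 54675 / 52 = 1051.44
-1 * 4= -4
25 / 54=0.46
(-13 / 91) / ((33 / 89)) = -89 / 231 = -0.39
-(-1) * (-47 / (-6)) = 47 / 6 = 7.83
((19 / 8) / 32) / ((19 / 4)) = 1 / 64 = 0.02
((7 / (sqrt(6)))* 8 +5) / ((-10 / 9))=-42* sqrt(6) / 5- 9 / 2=-25.08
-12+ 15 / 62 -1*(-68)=3487 / 62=56.24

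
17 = 17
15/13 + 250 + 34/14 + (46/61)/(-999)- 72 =1006951850/5545449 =181.58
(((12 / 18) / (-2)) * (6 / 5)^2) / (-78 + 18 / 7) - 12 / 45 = -859 / 3300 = -0.26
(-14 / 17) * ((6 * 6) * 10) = -5040 / 17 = -296.47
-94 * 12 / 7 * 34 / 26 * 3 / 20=-14382 / 455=-31.61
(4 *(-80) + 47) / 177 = -91 / 59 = -1.54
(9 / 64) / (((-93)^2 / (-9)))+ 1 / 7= 61441 / 430528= 0.14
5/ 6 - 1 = -1/ 6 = -0.17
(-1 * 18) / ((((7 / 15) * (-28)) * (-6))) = -0.23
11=11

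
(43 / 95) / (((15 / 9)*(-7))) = -129 / 3325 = -0.04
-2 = -2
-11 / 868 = -0.01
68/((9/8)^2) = 4352/81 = 53.73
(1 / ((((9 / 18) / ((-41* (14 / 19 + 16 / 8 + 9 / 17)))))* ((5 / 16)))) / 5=-276832 / 1615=-171.41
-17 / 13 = -1.31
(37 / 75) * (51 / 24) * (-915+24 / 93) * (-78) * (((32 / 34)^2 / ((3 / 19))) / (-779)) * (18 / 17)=-5237651328 / 9182975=-570.37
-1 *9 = -9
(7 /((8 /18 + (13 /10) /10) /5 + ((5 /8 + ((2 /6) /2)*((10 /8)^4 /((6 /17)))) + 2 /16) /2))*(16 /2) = 14336000 /272981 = 52.52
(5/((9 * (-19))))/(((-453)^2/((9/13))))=-5/50686623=-0.00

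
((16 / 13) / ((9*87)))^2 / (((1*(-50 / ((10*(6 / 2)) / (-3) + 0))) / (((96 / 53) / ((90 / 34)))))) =139264 / 411857862975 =0.00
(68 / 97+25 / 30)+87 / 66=9131 / 3201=2.85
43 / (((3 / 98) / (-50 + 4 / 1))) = -193844 / 3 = -64614.67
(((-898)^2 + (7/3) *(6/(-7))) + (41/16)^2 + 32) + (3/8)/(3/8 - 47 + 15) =52231541837/64768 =806440.55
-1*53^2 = -2809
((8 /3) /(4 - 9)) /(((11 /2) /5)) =-16 /33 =-0.48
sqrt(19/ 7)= sqrt(133)/ 7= 1.65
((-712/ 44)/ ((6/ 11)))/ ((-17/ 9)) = 267/ 17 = 15.71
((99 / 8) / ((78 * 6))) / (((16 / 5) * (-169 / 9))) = -495 / 1124864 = -0.00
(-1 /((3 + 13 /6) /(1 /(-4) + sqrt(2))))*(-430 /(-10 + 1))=215 /93- 860*sqrt(2) /93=-10.77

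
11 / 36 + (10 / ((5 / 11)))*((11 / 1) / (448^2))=0.31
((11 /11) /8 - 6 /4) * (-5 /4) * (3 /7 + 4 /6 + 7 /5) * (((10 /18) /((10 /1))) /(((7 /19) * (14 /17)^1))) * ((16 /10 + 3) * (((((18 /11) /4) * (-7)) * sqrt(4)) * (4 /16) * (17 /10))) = -16544383 /1881600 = -8.79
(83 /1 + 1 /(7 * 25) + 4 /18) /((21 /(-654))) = -28576312 /11025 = -2591.96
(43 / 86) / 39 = 1 / 78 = 0.01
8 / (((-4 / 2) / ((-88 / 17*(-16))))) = -5632 / 17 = -331.29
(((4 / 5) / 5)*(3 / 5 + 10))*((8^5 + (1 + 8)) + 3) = 55594.88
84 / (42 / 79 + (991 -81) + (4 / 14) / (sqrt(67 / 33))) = 391777422204 / 4246734805195 -1834854*sqrt(2211) / 4246734805195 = 0.09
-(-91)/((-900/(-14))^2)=4459/202500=0.02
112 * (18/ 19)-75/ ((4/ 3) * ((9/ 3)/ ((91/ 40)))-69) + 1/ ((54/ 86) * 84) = 28276932395/ 263679948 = 107.24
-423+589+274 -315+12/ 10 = 631/ 5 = 126.20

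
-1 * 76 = -76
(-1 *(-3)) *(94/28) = 141/14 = 10.07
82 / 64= 41 / 32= 1.28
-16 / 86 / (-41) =0.00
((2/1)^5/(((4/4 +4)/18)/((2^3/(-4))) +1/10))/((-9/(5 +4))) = 5760/7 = 822.86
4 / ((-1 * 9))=-4 / 9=-0.44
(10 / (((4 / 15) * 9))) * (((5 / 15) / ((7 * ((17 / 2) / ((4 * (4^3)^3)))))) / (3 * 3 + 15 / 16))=419430400 / 170289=2463.05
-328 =-328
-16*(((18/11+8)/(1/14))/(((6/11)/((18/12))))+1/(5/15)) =-5984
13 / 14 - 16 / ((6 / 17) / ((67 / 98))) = -8839 / 294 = -30.06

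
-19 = -19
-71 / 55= -1.29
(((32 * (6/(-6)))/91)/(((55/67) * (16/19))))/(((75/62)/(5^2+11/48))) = -10.61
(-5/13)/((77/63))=-45/143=-0.31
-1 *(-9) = 9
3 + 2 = 5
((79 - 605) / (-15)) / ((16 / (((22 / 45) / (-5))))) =-2893 / 13500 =-0.21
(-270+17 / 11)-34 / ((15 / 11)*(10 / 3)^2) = -270.70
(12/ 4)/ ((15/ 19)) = 19/ 5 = 3.80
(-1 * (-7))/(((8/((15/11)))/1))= 105/88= 1.19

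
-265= -265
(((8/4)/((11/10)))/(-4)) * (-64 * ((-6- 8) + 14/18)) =-38080/99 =-384.65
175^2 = 30625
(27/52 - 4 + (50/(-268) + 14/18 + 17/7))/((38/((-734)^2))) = -13628237087/2085174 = -6535.78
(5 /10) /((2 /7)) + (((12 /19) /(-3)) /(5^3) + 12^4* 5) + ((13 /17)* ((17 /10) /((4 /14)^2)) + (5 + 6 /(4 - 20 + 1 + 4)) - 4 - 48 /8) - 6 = 21670400723 /209000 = 103686.13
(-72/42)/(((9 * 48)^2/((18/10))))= -1/60480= -0.00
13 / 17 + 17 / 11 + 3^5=45873 / 187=245.31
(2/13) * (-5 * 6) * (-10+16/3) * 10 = 2800/13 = 215.38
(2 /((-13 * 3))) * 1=-2 /39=-0.05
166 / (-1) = -166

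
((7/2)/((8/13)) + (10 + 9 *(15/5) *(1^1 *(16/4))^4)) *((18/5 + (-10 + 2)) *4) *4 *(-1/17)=2438546/85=28688.78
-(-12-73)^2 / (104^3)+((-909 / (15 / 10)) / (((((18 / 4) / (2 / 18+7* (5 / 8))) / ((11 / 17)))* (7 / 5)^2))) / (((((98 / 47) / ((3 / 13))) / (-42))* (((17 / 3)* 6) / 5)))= 2682574205075 / 19677245952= 136.33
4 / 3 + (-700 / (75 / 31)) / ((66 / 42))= -6032 / 33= -182.79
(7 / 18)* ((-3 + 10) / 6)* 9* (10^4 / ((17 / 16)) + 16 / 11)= 21563332 / 561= 38437.31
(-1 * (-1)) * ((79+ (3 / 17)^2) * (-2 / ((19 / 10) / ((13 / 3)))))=-5938400 / 16473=-360.49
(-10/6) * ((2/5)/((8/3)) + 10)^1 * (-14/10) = 1421/60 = 23.68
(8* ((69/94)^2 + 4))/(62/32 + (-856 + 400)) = -256672/3209677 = -0.08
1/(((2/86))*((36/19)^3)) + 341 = 16204633/46656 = 347.32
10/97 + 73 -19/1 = 5248/97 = 54.10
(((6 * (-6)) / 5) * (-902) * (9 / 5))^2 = 85408893504 / 625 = 136654229.61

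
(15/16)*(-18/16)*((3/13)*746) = -151065/832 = -181.57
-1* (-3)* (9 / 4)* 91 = 614.25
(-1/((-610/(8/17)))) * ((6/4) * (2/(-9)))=-4/15555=-0.00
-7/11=-0.64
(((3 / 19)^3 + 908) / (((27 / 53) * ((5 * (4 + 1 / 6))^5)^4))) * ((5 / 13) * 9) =402279736251116682215424 / 15468008818242395818742807023227214813232421875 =0.00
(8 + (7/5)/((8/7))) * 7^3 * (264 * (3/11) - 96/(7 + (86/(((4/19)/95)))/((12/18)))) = 265260257703/1164365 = 227815.38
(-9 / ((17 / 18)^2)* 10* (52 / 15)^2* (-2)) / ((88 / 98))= 42928704 / 15895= 2700.77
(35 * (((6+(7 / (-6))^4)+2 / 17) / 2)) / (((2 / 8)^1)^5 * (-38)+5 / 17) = 98336560 / 181197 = 542.71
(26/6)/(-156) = -1/36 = -0.03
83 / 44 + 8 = 435 / 44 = 9.89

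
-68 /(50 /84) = -2856 /25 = -114.24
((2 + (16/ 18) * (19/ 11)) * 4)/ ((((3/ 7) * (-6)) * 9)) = -4900/ 8019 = -0.61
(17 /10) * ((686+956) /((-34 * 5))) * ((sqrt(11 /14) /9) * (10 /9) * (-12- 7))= 15599 * sqrt(154) /5670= 34.14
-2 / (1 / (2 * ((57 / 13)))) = -17.54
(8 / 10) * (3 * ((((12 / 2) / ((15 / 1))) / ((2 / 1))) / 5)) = 12 / 125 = 0.10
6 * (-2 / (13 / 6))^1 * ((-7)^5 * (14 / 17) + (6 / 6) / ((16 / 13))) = 33880923 / 442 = 76653.67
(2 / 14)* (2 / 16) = 0.02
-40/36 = -10/9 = -1.11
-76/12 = -19/3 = -6.33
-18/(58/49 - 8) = 441/167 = 2.64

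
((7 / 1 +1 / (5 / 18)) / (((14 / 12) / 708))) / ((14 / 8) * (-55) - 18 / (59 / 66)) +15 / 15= -52172639 / 961345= -54.27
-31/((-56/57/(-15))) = -26505/56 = -473.30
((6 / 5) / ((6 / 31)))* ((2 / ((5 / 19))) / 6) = 589 / 75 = 7.85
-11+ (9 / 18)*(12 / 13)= -137 / 13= -10.54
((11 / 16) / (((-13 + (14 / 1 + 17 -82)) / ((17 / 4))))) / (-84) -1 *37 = -12730181 / 344064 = -37.00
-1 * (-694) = 694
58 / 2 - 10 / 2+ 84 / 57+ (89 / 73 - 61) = -34.31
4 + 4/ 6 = 14/ 3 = 4.67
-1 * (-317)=317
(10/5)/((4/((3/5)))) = 0.30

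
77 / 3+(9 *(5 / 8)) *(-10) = -367 / 12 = -30.58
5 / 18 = 0.28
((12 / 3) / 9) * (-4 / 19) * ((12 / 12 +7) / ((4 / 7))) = -224 / 171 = -1.31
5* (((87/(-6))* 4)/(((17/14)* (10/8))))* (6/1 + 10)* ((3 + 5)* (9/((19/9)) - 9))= 37416960/323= 115841.98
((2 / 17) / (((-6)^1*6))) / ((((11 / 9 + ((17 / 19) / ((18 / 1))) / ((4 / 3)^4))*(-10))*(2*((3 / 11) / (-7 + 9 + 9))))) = 147136 / 27638175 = 0.01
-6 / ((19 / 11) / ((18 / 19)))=-1188 / 361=-3.29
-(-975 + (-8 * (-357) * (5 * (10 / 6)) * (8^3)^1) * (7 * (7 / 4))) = -149272625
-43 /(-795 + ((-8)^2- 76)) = 43 /807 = 0.05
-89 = -89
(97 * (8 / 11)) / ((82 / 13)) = 5044 / 451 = 11.18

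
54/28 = 27/14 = 1.93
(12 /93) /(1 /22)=88 /31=2.84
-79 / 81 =-0.98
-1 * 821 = -821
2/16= 1/8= 0.12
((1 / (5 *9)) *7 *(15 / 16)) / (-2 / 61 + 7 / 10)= 2135 / 9768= 0.22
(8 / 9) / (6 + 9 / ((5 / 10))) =1 / 27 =0.04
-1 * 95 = -95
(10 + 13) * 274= 6302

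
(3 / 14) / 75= 1 / 350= 0.00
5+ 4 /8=11 /2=5.50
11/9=1.22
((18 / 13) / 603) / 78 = 1 / 33969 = 0.00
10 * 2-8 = 12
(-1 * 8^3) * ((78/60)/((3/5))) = -3328/3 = -1109.33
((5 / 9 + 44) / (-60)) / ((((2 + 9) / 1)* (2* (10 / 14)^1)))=-2807 / 59400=-0.05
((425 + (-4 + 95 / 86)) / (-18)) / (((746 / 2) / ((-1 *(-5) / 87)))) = -181505 / 50234148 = -0.00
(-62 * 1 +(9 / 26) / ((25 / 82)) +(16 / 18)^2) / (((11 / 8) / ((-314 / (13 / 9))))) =3972630032 / 418275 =9497.65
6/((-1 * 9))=-0.67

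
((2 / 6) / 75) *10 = 2 / 45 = 0.04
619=619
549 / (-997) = -549 / 997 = -0.55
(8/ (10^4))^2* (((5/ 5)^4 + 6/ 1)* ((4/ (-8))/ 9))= -7/ 28125000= -0.00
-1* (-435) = 435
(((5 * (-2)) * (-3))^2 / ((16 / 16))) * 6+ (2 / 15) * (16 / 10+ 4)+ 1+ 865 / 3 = 142252 / 25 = 5690.08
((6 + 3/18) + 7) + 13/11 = 947/66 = 14.35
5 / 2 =2.50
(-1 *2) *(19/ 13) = -38/ 13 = -2.92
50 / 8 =25 / 4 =6.25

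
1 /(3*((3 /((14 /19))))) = 0.08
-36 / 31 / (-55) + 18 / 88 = 1539 / 6820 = 0.23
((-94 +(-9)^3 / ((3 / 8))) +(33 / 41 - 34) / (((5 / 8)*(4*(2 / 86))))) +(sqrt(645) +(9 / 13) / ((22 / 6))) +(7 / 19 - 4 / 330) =-871707476 / 334191 +sqrt(645) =-2583.01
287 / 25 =11.48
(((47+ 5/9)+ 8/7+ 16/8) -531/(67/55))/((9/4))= -171.20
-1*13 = -13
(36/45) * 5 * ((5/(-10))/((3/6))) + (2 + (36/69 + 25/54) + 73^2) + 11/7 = 46335161/8694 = 5329.56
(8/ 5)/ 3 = 8/ 15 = 0.53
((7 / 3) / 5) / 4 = 7 / 60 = 0.12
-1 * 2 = -2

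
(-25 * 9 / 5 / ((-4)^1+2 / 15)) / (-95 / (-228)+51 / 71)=287550 / 28043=10.25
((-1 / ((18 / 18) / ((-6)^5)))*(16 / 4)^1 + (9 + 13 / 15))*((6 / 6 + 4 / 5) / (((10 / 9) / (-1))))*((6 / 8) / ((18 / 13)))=-13651209 / 500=-27302.42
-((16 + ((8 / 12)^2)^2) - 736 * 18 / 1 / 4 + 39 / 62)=16548361 / 5022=3295.17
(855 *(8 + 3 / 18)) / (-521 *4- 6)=-147 / 44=-3.34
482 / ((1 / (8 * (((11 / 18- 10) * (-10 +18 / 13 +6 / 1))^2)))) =188330896 / 81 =2325072.79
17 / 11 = 1.55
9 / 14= 0.64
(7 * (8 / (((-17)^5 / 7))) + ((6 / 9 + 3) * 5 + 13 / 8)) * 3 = 680102095 / 11358856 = 59.87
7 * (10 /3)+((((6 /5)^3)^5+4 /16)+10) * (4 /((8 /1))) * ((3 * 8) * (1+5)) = 171262105105916 /91552734375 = 1870.64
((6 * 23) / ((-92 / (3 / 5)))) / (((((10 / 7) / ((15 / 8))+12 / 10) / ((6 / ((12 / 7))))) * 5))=-0.32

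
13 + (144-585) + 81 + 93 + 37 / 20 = -5043 / 20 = -252.15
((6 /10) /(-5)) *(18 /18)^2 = -3 /25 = -0.12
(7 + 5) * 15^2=2700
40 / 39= 1.03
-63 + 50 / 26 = -794 / 13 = -61.08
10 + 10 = 20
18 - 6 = 12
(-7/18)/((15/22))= -77/135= -0.57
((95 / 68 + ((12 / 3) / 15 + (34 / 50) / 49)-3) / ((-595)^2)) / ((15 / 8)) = -660934 / 331765678125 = -0.00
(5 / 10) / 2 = 1 / 4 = 0.25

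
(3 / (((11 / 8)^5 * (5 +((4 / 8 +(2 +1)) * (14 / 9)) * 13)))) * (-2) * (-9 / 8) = 995328 / 54918391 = 0.02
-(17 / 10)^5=-1419857 / 100000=-14.20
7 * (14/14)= 7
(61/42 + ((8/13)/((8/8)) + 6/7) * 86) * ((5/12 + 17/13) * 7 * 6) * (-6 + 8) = 18813053/1014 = 18553.31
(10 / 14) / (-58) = -5 / 406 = -0.01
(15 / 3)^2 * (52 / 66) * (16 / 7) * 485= 5044000 / 231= 21835.50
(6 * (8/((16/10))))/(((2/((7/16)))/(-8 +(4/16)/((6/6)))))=-3255/64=-50.86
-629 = -629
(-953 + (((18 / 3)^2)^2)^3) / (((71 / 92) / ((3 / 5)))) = 600791661708 / 355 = 1692370878.05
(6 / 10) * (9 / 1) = 27 / 5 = 5.40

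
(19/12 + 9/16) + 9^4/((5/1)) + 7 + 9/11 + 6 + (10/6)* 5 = 3528353/2640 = 1336.50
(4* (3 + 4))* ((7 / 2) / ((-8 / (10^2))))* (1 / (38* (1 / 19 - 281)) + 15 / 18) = -32691575 / 32028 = -1020.72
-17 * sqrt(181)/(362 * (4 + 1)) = -17 * sqrt(181)/1810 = -0.13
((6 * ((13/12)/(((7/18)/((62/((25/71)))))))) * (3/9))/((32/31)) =2661009/2800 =950.36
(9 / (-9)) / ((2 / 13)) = -13 / 2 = -6.50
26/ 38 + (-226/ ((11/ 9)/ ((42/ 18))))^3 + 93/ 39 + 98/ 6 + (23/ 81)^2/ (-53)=-9181760437767745232/ 114319657881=-80316549.30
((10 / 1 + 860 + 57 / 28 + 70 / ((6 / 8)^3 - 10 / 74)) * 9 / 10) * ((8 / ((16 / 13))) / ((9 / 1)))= 39409357 / 54320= 725.50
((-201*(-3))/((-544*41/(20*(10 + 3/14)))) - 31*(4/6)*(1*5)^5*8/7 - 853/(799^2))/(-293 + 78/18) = 92739245845069/362673054496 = 255.71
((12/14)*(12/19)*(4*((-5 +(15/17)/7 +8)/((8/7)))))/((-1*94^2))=-3348/4994549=-0.00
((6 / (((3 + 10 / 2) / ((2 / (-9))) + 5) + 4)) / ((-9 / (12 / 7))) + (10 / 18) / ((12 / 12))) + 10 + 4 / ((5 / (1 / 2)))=11.00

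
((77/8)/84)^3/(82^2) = 1331/5948964864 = 0.00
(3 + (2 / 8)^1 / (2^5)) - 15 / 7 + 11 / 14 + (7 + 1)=8647 / 896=9.65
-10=-10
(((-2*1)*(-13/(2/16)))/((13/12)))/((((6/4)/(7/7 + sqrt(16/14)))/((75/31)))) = 9600/31 + 19200*sqrt(14)/217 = 640.74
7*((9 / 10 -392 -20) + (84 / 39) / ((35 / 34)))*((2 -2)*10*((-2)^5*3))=0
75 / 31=2.42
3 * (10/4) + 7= 29/2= 14.50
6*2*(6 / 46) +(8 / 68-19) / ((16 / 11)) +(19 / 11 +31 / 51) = -1874813 / 206448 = -9.08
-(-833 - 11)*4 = 3376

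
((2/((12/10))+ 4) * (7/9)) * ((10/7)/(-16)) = -85/216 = -0.39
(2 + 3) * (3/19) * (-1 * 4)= -60/19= -3.16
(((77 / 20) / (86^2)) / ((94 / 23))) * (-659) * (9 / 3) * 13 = -45516471 / 13904480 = -3.27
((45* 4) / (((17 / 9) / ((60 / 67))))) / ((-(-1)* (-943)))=-97200 / 1074077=-0.09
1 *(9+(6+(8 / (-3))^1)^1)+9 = 64 / 3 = 21.33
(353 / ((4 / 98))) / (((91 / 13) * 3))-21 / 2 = 1204 / 3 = 401.33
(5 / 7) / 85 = 1 / 119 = 0.01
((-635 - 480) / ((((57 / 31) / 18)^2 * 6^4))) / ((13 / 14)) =-7500605 / 84474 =-88.79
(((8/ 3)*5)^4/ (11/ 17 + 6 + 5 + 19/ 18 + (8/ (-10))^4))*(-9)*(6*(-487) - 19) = 159990400000000/ 2507711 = 63799377.20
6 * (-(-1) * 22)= 132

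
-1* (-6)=6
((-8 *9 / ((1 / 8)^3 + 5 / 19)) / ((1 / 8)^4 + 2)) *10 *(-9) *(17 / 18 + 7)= 683755438080 / 7043249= 97079.55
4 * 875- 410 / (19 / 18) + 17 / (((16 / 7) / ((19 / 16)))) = 15177679 / 4864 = 3120.41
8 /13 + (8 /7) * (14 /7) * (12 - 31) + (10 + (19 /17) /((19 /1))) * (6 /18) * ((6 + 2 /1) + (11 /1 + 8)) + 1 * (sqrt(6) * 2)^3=73817 /1547 + 48 * sqrt(6)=165.29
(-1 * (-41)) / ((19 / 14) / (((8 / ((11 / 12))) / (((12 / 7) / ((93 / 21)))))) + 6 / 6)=142352 / 3681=38.67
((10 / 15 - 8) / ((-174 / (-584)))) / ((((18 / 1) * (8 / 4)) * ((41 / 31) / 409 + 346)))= -20362474 / 10305004275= -0.00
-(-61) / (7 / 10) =87.14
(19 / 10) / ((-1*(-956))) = 19 / 9560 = 0.00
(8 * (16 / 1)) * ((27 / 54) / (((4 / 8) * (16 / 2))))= 16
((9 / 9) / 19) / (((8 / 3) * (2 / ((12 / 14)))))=9 / 1064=0.01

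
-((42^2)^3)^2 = -30129469486639681536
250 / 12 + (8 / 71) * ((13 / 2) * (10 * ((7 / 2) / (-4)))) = 6145 / 426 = 14.42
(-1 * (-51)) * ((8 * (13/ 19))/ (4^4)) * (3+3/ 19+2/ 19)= 20553/ 5776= 3.56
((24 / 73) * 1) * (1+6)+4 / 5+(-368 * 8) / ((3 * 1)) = -1071164 / 1095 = -978.23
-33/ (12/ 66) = -363/ 2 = -181.50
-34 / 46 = -17 / 23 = -0.74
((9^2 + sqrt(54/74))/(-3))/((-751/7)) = 7* sqrt(111)/27787 + 189/751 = 0.25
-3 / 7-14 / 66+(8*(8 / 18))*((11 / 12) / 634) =-418856 / 659043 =-0.64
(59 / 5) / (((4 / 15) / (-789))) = -34913.25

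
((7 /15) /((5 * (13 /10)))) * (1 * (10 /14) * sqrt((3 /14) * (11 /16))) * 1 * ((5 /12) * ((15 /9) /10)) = 5 * sqrt(462) /78624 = 0.00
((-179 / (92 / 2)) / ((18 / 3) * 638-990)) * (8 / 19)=-358 / 620103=-0.00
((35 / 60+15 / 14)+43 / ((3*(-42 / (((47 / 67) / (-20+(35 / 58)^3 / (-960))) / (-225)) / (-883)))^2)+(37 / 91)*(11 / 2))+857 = 860.89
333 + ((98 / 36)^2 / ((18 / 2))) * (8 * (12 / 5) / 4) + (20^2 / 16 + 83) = 540617 / 1215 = 444.95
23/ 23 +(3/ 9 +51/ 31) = 277/ 93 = 2.98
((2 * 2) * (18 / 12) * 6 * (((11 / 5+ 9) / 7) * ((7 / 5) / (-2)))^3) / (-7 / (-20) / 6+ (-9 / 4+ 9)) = -18966528 / 2553125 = -7.43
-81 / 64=-1.27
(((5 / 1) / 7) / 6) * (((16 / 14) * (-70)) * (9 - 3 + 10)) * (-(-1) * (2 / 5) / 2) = -30.48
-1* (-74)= 74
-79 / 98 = -0.81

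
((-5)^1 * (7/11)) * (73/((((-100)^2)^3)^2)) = -511/2200000000000000000000000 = -0.00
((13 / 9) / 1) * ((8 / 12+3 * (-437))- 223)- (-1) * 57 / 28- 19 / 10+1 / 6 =-8370857 / 3780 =-2214.51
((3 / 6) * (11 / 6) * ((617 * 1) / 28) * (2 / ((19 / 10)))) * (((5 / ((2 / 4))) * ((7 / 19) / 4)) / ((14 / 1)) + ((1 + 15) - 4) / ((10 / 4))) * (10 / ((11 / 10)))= 28520825 / 30324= 940.54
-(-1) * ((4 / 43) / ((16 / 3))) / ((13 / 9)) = 27 / 2236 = 0.01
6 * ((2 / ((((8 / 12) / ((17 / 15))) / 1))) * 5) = 102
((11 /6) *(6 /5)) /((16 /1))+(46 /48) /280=947 /6720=0.14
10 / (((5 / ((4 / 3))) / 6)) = 16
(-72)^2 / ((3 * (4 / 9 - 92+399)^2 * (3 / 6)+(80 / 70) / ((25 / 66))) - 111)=48988800 / 1338830137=0.04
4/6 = 2/3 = 0.67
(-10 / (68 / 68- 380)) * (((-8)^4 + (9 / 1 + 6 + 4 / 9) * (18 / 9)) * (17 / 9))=205.68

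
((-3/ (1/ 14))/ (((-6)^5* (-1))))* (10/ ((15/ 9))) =-7/ 216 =-0.03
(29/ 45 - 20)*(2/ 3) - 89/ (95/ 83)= -232547/ 2565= -90.66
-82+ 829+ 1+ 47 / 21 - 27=15188 / 21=723.24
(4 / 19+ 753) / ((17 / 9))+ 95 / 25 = 402.56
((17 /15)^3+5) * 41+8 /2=906808 /3375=268.68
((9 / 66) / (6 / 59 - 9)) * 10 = -59 / 385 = -0.15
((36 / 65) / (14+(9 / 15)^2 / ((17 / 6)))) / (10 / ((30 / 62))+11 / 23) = 52785 / 28469467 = 0.00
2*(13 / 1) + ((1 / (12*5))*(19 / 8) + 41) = 32179 / 480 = 67.04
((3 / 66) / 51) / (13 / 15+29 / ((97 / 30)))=485 / 5352314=0.00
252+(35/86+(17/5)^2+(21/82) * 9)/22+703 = 463322391/484825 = 955.65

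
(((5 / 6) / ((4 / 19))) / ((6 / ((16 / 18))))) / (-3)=-95 / 486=-0.20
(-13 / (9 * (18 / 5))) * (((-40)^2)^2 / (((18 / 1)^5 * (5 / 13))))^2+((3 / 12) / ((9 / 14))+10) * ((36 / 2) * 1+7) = 254.74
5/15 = 0.33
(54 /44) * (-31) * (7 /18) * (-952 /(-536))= -77469 /2948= -26.28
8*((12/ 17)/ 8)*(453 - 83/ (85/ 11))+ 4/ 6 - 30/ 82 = 55539257/ 177735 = 312.48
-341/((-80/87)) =29667/80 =370.84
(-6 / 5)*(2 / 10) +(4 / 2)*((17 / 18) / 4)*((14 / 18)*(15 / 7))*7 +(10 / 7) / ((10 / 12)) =131989 / 18900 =6.98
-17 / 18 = -0.94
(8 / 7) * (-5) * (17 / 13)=-680 / 91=-7.47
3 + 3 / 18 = 19 / 6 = 3.17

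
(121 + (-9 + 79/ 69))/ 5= 7807/ 345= 22.63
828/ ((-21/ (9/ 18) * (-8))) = 69/ 28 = 2.46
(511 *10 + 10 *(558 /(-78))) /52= 16375 /169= 96.89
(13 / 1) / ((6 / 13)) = 169 / 6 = 28.17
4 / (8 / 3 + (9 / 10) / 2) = 240 / 187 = 1.28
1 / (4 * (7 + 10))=1 / 68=0.01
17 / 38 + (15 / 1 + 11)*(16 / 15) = 16063 / 570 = 28.18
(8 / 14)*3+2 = 26 / 7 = 3.71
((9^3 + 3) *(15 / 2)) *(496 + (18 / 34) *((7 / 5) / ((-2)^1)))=46257093 / 17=2721005.47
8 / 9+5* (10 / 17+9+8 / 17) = 7831 / 153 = 51.18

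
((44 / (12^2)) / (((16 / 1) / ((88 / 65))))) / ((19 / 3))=121 / 29640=0.00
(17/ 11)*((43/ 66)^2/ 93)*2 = 0.01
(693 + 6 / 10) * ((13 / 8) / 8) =11271 / 80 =140.89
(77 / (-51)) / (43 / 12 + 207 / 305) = -93940 / 265183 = -0.35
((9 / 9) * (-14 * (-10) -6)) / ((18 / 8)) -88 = -256 / 9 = -28.44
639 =639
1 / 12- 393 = -4715 / 12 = -392.92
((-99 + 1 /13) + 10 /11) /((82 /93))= -651744 /5863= -111.16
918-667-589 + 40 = -298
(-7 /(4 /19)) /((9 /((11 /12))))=-1463 /432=-3.39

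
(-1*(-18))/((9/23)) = 46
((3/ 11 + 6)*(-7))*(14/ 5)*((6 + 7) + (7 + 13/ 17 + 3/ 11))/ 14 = -184.75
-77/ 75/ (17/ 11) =-847/ 1275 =-0.66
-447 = -447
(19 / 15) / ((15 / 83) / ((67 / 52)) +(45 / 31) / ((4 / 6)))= 0.55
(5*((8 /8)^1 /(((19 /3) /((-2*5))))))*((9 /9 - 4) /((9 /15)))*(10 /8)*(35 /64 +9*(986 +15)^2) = 1082161145625 /2432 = 444967576.33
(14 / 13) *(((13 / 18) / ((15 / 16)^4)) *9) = 9.06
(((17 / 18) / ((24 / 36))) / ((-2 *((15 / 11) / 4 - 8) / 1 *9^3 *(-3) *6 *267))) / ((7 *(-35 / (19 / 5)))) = 3553 / 8678177619300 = 0.00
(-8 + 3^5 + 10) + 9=254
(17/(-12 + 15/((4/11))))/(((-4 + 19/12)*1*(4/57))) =-3.43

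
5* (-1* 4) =-20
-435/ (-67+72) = -87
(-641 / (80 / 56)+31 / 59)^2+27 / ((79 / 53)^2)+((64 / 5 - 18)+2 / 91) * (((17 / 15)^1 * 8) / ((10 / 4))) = 595622317844980897 / 2965451716500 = 200853.82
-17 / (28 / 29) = -493 / 28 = -17.61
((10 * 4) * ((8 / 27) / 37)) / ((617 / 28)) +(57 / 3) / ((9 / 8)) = 10418984 / 616383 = 16.90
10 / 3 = 3.33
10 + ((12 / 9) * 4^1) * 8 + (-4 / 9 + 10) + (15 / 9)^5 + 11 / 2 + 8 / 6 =39811 / 486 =81.92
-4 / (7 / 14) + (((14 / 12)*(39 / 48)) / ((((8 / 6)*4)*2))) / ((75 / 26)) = -306017 / 38400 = -7.97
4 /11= 0.36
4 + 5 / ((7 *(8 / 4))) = 61 / 14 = 4.36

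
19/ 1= 19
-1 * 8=-8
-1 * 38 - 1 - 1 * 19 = -58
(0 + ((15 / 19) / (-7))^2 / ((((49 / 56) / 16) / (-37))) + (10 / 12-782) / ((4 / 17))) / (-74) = 9891667217 / 219909648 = 44.98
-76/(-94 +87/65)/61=260/19337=0.01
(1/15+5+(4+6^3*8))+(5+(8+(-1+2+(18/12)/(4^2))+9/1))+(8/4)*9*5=888077/480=1850.16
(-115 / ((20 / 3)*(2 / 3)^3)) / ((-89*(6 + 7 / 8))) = 1863 / 19580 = 0.10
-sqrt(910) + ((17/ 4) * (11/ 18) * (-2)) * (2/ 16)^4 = -sqrt(910)-187/ 147456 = -30.17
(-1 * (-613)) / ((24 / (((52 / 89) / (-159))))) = -7969 / 84906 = -0.09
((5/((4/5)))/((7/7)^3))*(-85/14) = -37.95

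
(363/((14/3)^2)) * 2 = 3267/98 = 33.34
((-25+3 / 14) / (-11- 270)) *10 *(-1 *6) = -10410 / 1967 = -5.29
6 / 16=3 / 8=0.38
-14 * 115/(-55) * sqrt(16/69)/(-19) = -56 * sqrt(69)/627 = -0.74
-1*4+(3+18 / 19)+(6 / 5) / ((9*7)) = -67 / 1995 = -0.03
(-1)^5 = -1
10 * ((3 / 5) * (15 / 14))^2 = 405 / 98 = 4.13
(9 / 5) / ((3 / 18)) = 54 / 5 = 10.80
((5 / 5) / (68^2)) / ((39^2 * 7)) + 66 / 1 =3249294049 / 49231728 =66.00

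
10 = 10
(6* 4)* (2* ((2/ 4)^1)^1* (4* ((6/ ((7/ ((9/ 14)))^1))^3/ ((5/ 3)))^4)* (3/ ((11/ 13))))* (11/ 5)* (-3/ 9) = -15172766492903047143648/ 598691348064270045003125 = -0.03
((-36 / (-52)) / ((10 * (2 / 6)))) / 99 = 3 / 1430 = 0.00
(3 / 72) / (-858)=-1 / 20592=-0.00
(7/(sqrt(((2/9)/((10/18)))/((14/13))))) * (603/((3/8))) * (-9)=-101304 * sqrt(455)/13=-166222.17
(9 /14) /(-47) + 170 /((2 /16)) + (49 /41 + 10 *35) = 46164253 /26978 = 1711.18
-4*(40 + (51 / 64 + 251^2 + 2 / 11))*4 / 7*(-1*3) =133144659 / 308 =432287.85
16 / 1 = 16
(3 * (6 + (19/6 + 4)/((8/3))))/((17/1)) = 417/272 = 1.53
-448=-448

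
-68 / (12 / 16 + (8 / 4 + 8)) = -272 / 43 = -6.33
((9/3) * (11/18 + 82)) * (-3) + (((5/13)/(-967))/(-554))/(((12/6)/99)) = -10355964163/13928668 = -743.50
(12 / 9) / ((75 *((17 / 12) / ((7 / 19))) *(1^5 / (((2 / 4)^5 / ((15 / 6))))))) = 7 / 121125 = 0.00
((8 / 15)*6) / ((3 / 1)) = 16 / 15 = 1.07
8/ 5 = 1.60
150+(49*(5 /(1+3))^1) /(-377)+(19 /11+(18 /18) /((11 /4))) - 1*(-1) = 2536777 /16588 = 152.93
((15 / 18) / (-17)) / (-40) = 1 / 816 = 0.00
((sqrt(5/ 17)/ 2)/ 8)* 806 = 403* sqrt(85)/ 136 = 27.32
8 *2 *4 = 64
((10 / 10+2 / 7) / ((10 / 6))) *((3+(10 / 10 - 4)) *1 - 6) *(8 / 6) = -216 / 35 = -6.17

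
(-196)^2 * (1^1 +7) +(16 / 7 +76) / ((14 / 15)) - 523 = 15037555 / 49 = 306888.88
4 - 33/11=1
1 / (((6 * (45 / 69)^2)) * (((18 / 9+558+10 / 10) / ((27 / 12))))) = 529 / 336600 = 0.00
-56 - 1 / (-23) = -1287 / 23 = -55.96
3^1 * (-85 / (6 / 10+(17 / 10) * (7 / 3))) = -7650 / 137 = -55.84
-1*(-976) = 976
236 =236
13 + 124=137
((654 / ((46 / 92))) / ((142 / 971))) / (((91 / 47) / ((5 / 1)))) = 149232990 / 6461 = 23097.51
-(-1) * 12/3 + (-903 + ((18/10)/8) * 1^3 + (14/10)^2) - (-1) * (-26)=-922.82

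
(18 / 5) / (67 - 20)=18 / 235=0.08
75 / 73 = 1.03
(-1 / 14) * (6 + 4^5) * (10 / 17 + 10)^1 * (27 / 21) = -834300 / 833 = -1001.56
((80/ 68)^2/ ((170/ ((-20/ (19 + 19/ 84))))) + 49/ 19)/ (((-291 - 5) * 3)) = -4079089/ 1409166312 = -0.00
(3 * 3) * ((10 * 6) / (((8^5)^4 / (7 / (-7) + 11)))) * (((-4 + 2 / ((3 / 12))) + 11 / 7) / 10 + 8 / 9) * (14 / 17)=13665 / 2449958197289549824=0.00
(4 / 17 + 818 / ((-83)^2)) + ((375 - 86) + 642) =109073665 / 117113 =931.35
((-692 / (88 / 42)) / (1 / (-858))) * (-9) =-2550366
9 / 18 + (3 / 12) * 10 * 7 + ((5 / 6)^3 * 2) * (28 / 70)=997 / 54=18.46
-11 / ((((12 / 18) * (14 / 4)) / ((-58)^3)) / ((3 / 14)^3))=21730599 / 2401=9050.65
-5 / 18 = -0.28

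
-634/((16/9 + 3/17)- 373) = 48501/28385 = 1.71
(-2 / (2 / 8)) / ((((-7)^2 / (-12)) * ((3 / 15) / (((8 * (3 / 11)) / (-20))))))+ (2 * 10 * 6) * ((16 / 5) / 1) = 206400 / 539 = 382.93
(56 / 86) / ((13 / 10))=280 / 559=0.50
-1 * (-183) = 183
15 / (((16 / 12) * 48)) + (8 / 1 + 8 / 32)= 543 / 64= 8.48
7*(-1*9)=-63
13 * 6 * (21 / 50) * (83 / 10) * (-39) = -2651103 / 250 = -10604.41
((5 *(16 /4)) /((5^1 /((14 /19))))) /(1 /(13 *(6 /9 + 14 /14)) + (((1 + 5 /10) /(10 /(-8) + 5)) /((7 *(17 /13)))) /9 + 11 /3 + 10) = 974610 /4536041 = 0.21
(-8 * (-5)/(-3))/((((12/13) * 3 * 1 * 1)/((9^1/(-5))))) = 26/3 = 8.67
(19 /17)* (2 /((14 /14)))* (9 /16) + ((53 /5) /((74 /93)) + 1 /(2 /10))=492607 /25160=19.58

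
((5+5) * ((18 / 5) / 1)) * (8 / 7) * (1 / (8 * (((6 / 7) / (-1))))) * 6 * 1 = -36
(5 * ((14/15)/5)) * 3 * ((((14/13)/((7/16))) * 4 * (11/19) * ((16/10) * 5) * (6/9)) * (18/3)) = 630784/1235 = 510.76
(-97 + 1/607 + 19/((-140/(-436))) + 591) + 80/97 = 1141659314/2060765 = 554.00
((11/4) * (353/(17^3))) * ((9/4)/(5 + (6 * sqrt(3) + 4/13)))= -3483051/117833392 + 1968681 * sqrt(3)/58916696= 0.03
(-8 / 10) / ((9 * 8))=-1 / 90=-0.01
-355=-355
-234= -234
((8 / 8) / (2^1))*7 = 3.50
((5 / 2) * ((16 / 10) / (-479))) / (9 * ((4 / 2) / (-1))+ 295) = -4 / 132683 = -0.00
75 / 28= 2.68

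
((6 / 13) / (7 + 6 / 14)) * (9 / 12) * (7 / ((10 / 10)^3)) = 441 / 1352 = 0.33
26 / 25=1.04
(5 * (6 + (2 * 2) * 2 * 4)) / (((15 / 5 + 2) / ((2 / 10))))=38 / 5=7.60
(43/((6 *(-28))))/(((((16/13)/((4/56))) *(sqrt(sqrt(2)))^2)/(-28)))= 559 *sqrt(2)/2688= 0.29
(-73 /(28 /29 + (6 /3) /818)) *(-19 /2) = 16451207 /22962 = 716.45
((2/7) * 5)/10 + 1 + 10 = 78/7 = 11.14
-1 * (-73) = 73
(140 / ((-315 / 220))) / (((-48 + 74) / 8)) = -3520 / 117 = -30.09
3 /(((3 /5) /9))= 45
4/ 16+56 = 225/ 4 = 56.25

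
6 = 6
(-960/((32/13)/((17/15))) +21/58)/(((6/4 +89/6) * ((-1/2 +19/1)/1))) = -1.46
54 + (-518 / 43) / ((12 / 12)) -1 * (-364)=17456 / 43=405.95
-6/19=-0.32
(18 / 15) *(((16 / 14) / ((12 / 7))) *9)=36 / 5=7.20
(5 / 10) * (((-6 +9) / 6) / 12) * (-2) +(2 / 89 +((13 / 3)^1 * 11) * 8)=814487 / 2136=381.31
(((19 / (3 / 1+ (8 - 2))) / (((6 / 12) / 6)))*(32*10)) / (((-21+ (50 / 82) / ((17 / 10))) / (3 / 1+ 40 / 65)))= -796698880 / 561093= -1419.91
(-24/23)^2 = 576/529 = 1.09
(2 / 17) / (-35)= -2 / 595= -0.00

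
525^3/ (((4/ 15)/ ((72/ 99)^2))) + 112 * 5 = 34728817760/ 121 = 287015022.81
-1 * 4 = -4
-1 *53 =-53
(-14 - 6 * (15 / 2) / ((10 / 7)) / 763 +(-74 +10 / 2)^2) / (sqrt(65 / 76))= 1034837 * sqrt(1235) / 7085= 5132.93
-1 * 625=-625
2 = 2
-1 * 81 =-81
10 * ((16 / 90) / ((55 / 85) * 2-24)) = -0.08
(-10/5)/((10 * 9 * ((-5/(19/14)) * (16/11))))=209/50400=0.00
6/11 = 0.55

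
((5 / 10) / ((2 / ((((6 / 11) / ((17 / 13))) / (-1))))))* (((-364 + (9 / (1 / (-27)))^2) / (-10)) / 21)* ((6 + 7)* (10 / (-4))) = -947.07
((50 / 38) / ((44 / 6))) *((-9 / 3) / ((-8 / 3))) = 0.20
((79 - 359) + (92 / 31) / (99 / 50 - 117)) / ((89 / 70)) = -3494629600 / 15867009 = -220.25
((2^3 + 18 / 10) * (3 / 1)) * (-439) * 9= -580797 / 5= -116159.40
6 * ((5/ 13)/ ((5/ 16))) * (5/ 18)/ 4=20/ 39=0.51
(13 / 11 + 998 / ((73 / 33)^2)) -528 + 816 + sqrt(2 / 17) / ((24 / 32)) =493.58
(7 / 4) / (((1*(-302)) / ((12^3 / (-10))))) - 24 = -17364 / 755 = -23.00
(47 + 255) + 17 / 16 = 4849 / 16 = 303.06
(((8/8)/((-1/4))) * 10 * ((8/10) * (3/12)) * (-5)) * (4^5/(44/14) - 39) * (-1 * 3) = -378600/11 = -34418.18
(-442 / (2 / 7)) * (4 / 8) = -1547 / 2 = -773.50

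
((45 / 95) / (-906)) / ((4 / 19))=-3 / 1208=-0.00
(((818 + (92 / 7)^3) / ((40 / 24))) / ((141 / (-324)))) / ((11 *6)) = -64.51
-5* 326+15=-1615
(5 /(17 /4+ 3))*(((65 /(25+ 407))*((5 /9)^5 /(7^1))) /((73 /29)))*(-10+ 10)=0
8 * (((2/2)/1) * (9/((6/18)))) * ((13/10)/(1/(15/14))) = 2106/7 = 300.86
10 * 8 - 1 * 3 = 77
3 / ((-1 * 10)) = -3 / 10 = -0.30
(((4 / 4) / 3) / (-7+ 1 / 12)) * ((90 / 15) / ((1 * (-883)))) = 24 / 73289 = 0.00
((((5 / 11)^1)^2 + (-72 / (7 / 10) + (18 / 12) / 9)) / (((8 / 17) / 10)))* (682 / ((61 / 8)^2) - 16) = 29306710210 / 3151687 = 9298.74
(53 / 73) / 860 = 0.00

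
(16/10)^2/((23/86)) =5504/575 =9.57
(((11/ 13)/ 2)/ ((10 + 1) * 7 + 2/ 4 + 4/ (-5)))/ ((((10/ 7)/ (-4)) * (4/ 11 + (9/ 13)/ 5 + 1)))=-4235/ 411879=-0.01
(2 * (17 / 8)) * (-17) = -289 / 4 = -72.25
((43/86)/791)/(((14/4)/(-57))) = -57/5537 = -0.01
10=10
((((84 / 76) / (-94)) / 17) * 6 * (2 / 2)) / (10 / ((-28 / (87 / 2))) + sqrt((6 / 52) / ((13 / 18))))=214032 * sqrt(3) / 53905803013 + 14408940 / 53905803013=0.00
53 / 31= 1.71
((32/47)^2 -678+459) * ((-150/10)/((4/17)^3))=35576040165/141376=251641.30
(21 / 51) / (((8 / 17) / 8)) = 7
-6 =-6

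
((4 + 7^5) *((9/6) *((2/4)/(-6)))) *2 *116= -487519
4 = 4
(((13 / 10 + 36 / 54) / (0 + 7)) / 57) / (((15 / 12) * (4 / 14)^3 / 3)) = 2891 / 5700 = 0.51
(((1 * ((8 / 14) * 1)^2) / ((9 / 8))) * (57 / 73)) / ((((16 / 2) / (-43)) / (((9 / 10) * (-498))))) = 9764784 / 17885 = 545.98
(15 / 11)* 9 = 135 / 11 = 12.27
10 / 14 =5 / 7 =0.71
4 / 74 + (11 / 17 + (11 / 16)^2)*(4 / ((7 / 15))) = 2719747 / 281792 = 9.65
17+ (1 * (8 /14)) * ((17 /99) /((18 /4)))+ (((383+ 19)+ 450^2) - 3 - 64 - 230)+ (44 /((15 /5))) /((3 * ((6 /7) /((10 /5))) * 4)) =1263771337 /6237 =202624.87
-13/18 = -0.72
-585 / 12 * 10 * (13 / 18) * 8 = -8450 / 3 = -2816.67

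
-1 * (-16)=16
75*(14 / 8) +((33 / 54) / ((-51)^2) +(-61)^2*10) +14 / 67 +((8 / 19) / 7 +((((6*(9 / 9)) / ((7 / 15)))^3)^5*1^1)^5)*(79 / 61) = 3484067463566867691294980965722728584479309808303538258529142627638181065293988042856712510249999679982282303387972103736297091017590221727726030640341187817 / 17536951168739246107294256940287715994374973117299841234723727520878634444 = 198670078398658263812697000000000000000000000000000000000000000000000000000000000000.00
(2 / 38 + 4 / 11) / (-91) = -87 / 19019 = -0.00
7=7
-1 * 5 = -5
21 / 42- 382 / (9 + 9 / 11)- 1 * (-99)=1636 / 27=60.59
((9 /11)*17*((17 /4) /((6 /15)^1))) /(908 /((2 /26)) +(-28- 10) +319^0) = 13005 /1035496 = 0.01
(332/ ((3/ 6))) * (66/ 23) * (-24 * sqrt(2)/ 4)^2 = 3155328/ 23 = 137188.17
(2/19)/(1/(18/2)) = 18/19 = 0.95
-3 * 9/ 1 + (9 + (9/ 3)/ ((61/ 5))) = -1083/ 61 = -17.75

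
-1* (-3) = 3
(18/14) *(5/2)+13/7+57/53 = 4561/742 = 6.15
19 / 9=2.11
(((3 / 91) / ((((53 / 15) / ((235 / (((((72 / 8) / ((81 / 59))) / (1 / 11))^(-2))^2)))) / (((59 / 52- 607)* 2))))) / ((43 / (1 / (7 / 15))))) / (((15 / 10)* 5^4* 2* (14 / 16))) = -210158091608835788 / 96305852097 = -2182194.40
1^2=1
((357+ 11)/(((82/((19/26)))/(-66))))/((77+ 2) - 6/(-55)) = -333960/122057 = -2.74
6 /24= 1 /4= 0.25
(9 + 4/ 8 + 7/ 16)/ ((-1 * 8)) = -1.24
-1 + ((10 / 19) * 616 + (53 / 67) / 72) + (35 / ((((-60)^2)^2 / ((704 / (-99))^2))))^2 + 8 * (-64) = -1293096669245517529 / 6849809479125000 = -188.78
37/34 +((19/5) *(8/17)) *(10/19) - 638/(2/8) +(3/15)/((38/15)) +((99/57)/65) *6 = -53531609/20995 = -2549.73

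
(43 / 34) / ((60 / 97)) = 4171 / 2040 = 2.04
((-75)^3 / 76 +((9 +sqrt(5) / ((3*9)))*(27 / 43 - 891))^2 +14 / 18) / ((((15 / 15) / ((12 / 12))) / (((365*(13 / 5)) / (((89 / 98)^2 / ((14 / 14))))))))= 8906500462021344*sqrt(5) / 14645929 +185045581558684739893 / 2504453859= 75246400848.09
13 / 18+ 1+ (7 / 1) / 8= 187 / 72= 2.60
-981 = -981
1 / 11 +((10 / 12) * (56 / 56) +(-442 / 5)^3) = -5699150983 / 8250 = -690806.18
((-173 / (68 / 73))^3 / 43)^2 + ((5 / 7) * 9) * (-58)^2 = 28399601276158928217064927 / 1279641827602432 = 22193398702.33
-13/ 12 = -1.08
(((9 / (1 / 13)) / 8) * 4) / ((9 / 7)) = 91 / 2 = 45.50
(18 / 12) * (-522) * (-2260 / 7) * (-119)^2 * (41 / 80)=7338713697 / 4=1834678424.25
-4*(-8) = 32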